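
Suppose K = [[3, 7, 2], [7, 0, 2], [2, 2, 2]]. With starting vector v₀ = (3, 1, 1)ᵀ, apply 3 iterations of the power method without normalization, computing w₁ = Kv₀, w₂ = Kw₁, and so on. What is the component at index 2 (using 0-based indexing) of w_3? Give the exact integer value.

w1 = Kv₀ = (3·3 + 7·1 + 2·1; 7·3 + 0·1 + 2·1; 2·3 + 2·1 + 2·1) = (18, 23, 10)
w2 = Kw1 = (3·18 + 7·23 + 2·10; 7·18 + 0·23 + 2·10; 2·18 + 2·23 + 2·10) = (235, 146, 102)
w3 = Kw2 = (1931, 1849, 966)
The requested component of w3 is 966.

966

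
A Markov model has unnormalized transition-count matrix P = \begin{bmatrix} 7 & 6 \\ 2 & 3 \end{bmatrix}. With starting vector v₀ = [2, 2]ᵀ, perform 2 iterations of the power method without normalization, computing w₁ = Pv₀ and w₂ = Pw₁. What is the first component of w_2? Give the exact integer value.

w1 = Pv₀ = (7·2 + 6·2; 2·2 + 3·2) = (26, 10)
w2 = Pw1 = (7·26 + 6·10; 2·26 + 3·10) = (242, 82)
The requested component of w2 is 242.

242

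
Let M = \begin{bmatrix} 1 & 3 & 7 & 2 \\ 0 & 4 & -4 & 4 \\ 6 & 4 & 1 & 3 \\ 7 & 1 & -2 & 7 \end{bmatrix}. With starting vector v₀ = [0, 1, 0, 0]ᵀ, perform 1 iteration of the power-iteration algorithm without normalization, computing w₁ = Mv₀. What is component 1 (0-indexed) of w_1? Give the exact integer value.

w1 = Mv₀ = (3, 4, 4, 1)
The requested component of w1 is 4.

4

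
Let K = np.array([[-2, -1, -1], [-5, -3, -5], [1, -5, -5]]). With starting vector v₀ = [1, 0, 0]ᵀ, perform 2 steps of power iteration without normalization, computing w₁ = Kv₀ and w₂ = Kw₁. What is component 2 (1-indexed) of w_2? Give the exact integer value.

20

w1 = Kv₀ = (-2, -5, 1)
w2 = Kw1 = (8, 20, 18)
The requested component of w2 is 20.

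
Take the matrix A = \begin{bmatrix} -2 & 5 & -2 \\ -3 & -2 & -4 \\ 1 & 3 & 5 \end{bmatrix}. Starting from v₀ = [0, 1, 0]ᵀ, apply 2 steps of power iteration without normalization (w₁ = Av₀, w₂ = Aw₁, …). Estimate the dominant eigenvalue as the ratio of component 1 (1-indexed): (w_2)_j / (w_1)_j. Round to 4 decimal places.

-5.2000

w1 = Av₀ = (5, -2, 3)
w2 = Aw1 = (-26, -23, 14)
Ratio at component: -26 / 5 = -5.2000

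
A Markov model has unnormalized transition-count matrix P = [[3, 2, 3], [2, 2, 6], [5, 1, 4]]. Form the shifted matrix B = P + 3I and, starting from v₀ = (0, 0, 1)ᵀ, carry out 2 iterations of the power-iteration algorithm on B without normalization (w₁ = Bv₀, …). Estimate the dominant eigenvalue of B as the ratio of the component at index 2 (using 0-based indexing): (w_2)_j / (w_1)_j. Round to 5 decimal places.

B = P + 3I has rows (6, 2, 3); (2, 5, 6); (5, 1, 7)
w1 = Bv₀ = (6·0 + 2·0 + 3·1; 2·0 + 5·0 + 6·1; 5·0 + 1·0 + 7·1) = (3, 6, 7)
w2 = Bw1 = (6·3 + 2·6 + 3·7; 2·3 + 5·6 + 6·7; 5·3 + 1·6 + 7·7) = (51, 78, 70)
Ratio: 70/7 = 10.00000

10.00000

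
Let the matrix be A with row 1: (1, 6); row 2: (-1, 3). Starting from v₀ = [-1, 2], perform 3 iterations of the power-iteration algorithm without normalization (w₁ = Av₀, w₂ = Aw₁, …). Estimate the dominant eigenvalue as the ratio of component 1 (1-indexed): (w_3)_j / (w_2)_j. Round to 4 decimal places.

λ ≈ 2.1321

w1 = Av₀ = (11, 7)
w2 = Aw1 = (53, 10)
w3 = Aw2 = (113, -23)
Ratio at component: 113 / 53 = 2.1321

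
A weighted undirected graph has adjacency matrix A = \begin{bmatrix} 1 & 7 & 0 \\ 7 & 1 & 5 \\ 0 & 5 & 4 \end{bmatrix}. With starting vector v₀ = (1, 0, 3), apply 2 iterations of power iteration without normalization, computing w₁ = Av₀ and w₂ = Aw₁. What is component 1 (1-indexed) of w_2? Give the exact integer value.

155

w1 = Av₀ = (1, 22, 12)
w2 = Aw1 = (155, 89, 158)
The requested component of w2 is 155.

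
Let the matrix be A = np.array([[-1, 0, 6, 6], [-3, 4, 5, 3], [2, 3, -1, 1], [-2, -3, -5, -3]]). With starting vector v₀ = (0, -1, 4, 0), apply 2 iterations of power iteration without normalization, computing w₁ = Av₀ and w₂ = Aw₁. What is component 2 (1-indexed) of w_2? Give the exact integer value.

-94

w1 = Av₀ = (24, 16, -7, -17)
w2 = Aw1 = (-168, -94, 86, -10)
The requested component of w2 is -94.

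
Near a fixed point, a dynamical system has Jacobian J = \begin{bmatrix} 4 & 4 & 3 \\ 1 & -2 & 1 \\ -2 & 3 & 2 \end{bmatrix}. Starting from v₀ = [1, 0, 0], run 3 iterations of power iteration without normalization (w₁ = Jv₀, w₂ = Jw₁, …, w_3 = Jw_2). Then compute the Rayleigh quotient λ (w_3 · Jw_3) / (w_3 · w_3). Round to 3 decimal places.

w1 = Jv₀ = (4·1 + 4·0 + 3·0; 1·1 + (-2)·0 + 1·0; (-2)·1 + 3·0 + 2·0) = (4, 1, -2)
w2 = Jw1 = (4·4 + 4·1 + 3·(-2); 1·4 + (-2)·1 + 1·(-2); (-2)·4 + 3·1 + 2·(-2)) = (14, 0, -9)
w3 = Jw2 = (29, 5, -46)
Jw3 = (-2, -27, -135)
w3·Jw3 = 29·(-2) + 5·(-27) + (-46)·(-135) = 6017; w3·w3 = 29·29 + 5·5 + (-46)·(-46) = 2982
λ ≈ 6017/2982 = 2.018

2.018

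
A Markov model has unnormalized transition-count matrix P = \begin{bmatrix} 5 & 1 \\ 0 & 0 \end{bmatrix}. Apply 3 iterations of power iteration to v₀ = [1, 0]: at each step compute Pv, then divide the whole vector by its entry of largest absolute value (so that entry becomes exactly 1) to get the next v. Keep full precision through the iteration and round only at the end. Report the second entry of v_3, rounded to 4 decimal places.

0.0000

Pv0 = (5.00000, 0.00000); divide by 5.00000 → v1 = (1.00000, 0.00000)
Pv1 = (5.00000, 0.00000); divide by 5.00000 → v2 = (1.00000, 0.00000)
Pv2 = (5.00000, 0.00000); divide by 5.00000 → v3 = (1.00000, 0.00000)
Requested entry of v3: 0/125 = 0.0000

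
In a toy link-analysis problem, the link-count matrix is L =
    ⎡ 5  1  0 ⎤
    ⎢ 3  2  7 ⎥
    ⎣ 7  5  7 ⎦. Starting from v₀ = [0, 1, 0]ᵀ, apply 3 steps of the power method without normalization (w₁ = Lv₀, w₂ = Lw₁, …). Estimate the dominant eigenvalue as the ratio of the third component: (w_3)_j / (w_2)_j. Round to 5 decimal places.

w1 = Lv₀ = (1, 2, 5)
w2 = Lw1 = (7, 42, 52)
w3 = Lw2 = (77, 469, 623)
Ratio at component: 623 / 52 = 11.98077

11.98077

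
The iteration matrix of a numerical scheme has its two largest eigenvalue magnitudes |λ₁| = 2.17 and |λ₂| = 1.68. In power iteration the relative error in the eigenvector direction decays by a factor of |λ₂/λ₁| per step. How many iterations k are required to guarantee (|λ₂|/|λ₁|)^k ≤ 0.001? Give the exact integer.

|λ₂/λ₁| = 1.68/2.17 = 0.77419
Need k ≥ ln(0.001) / ln(0.77419) = -6.9078 / -0.2559 ≈ 26.990
Smallest integer k satisfying the bound: 27

27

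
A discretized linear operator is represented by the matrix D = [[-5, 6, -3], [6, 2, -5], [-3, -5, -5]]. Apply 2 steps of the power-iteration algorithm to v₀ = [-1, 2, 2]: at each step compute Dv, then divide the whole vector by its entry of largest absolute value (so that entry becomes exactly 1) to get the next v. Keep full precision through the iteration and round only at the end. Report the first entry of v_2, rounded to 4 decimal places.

-0.5984

Dv0 = (11.00000, -12.00000, -17.00000); divide by -17.00000 → v1 = (-0.64706, 0.70588, 1.00000)
Dv1 = (4.47059, -7.47059, -6.58824); divide by -7.47059 → v2 = (-0.59843, 1.00000, 0.88189)
Requested entry of v2: -76/127 = -0.5984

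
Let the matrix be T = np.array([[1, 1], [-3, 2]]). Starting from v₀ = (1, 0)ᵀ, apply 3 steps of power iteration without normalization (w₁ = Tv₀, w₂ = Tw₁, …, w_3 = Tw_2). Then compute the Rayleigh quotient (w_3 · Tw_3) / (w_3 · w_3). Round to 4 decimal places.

λ ≈ 0.5472

w1 = Tv₀ = (1·1 + 1·0; (-3)·1 + 2·0) = (1, -3)
w2 = Tw1 = (1·1 + 1·(-3); (-3)·1 + 2·(-3)) = (-2, -9)
w3 = Tw2 = (-11, -12)
Tw3 = (-23, 9)
w3·Tw3 = (-11)·(-23) + (-12)·9 = 145; w3·w3 = (-11)·(-11) + (-12)·(-12) = 265
λ ≈ 145/265 = 0.5472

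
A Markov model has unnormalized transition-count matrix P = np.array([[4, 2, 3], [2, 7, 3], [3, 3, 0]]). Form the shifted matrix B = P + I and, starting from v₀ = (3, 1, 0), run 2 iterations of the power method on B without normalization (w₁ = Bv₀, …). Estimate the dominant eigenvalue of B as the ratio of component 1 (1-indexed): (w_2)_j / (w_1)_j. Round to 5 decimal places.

B = P + I has rows (5, 2, 3); (2, 8, 3); (3, 3, 1)
w1 = Bv₀ = (5·3 + 2·1 + 3·0; 2·3 + 8·1 + 3·0; 3·3 + 3·1 + 1·0) = (17, 14, 12)
w2 = Bw1 = (5·17 + 2·14 + 3·12; 2·17 + 8·14 + 3·12; 3·17 + 3·14 + 1·12) = (149, 182, 105)
Ratio: 149/17 = 8.76471

8.76471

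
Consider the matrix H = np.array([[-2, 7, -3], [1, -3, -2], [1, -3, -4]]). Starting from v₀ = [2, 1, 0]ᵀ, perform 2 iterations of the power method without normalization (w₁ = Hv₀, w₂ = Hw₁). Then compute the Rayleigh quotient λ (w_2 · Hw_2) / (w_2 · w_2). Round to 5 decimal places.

-6.18182

w1 = Hv₀ = (3, -1, -1)
w2 = Hw1 = (-10, 8, 10)
Hw2 = (46, -54, -74)
w2·Hw2 = (-10)·46 + 8·(-54) + 10·(-74) = -1632; w2·w2 = (-10)·(-10) + 8·8 + 10·10 = 264
λ ≈ -1632/264 = -6.18182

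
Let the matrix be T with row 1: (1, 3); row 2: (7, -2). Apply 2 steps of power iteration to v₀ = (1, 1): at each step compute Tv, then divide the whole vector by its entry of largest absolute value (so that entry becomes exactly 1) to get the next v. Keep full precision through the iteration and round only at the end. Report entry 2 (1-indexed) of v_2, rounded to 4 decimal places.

0.9474

Tv0 = (4.00000, 5.00000); divide by 5.00000 → v1 = (0.80000, 1.00000)
Tv1 = (3.80000, 3.60000); divide by 3.80000 → v2 = (1.00000, 0.94737)
Requested entry of v2: 18/19 = 0.9474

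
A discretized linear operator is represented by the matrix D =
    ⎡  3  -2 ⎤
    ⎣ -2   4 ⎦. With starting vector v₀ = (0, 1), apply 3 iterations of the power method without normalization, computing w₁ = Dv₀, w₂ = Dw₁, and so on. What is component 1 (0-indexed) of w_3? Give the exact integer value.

108

w1 = Dv₀ = (3·0 + (-2)·1; (-2)·0 + 4·1) = (-2, 4)
w2 = Dw1 = (3·(-2) + (-2)·4; (-2)·(-2) + 4·4) = (-14, 20)
w3 = Dw2 = (-82, 108)
The requested component of w3 is 108.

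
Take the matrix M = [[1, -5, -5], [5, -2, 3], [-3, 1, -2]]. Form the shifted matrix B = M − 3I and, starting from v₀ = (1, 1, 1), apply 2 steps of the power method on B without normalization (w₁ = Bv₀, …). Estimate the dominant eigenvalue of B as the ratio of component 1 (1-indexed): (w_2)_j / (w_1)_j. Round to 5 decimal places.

B = M − 3I has rows (-2, -5, -5); (5, -5, 3); (-3, 1, -5)
w1 = Bv₀ = ((-2)·1 + (-5)·1 + (-5)·1; 5·1 + (-5)·1 + 3·1; (-3)·1 + 1·1 + (-5)·1) = (-12, 3, -7)
w2 = Bw1 = ((-2)·(-12) + (-5)·3 + (-5)·(-7); 5·(-12) + (-5)·3 + 3·(-7); (-3)·(-12) + 1·3 + (-5)·(-7)) = (44, -96, 74)
Ratio: 44/-12 = -3.66667

-3.66667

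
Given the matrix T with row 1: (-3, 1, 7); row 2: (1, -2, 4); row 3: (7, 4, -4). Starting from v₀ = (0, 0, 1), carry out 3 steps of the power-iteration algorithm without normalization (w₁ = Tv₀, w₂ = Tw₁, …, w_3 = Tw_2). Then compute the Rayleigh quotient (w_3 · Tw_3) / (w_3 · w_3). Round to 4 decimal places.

-10.9880

w1 = Tv₀ = ((-3)·0 + 1·0 + 7·1; 1·0 + (-2)·0 + 4·1; 7·0 + 4·0 + (-4)·1) = (7, 4, -4)
w2 = Tw1 = ((-3)·7 + 1·4 + 7·(-4); 1·7 + (-2)·4 + 4·(-4); 7·7 + 4·4 + (-4)·(-4)) = (-45, -17, 81)
w3 = Tw2 = (685, 313, -707)
Tw3 = (-6691, -2769, 8875)
w3·Tw3 = 685·(-6691) + 313·(-2769) + (-707)·8875 = -11724657; w3·w3 = 685·685 + 313·313 + (-707)·(-707) = 1067043
λ ≈ -11724657/1067043 = -10.9880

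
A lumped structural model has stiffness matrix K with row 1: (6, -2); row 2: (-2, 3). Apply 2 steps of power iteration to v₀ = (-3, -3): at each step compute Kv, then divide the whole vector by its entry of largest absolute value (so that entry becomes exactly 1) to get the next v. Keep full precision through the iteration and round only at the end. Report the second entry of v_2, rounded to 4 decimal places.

-0.2273

Kv0 = (-12.00000, -3.00000); divide by -12.00000 → v1 = (1.00000, 0.25000)
Kv1 = (5.50000, -1.25000); divide by 5.50000 → v2 = (1.00000, -0.22727)
Requested entry of v2: 15/-66 = -0.2273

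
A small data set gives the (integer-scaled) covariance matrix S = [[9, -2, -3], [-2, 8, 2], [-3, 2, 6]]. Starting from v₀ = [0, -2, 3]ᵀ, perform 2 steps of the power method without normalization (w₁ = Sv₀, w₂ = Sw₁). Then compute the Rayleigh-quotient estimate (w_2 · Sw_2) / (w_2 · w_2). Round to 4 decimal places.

λ ≈ 7.9389

w1 = Sv₀ = (-5, -10, 14)
w2 = Sw1 = (-67, -42, 79)
Sw2 = (-756, -44, 591)
w2·Sw2 = (-67)·(-756) + (-42)·(-44) + 79·591 = 99189; w2·w2 = (-67)·(-67) + (-42)·(-42) + 79·79 = 12494
λ ≈ 99189/12494 = 7.9389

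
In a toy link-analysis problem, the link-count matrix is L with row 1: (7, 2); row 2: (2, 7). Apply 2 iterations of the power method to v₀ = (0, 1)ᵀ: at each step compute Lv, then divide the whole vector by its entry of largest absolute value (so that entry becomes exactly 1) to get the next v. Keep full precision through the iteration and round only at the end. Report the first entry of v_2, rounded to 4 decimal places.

Lv0 = (2.00000, 7.00000); divide by 7.00000 → v1 = (0.28571, 1.00000)
Lv1 = (4.00000, 7.57143); divide by 7.57143 → v2 = (0.52830, 1.00000)
Requested entry of v2: 28/53 = 0.5283

0.5283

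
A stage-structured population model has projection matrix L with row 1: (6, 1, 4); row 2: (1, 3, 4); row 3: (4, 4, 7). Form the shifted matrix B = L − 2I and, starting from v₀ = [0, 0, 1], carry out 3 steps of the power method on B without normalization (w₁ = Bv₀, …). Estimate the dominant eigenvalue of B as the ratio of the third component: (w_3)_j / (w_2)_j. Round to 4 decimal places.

B = L − 2I has rows (4, 1, 4); (1, 1, 4); (4, 4, 5)
w1 = Bv₀ = (4·0 + 1·0 + 4·1; 1·0 + 1·0 + 4·1; 4·0 + 4·0 + 5·1) = (4, 4, 5)
w2 = Bw1 = (4·4 + 1·4 + 4·5; 1·4 + 1·4 + 4·5; 4·4 + 4·4 + 5·5) = (40, 28, 57)
w3 = Bw2 = (416, 296, 557)
Ratio: 557/57 = 9.7719

9.7719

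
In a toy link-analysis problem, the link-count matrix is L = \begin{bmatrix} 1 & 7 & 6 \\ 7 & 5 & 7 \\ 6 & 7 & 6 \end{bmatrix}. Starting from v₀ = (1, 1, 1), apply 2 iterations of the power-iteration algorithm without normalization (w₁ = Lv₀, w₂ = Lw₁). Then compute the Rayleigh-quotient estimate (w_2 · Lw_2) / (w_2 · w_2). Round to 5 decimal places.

w1 = Lv₀ = (14, 19, 19)
w2 = Lw1 = (261, 326, 331)
Lw2 = (4529, 5774, 5834)
w2·Lw2 = 261·4529 + 326·5774 + 331·5834 = 4995447; w2·w2 = 261·261 + 326·326 + 331·331 = 283958
λ ≈ 4995447/283958 = 17.59220

17.59220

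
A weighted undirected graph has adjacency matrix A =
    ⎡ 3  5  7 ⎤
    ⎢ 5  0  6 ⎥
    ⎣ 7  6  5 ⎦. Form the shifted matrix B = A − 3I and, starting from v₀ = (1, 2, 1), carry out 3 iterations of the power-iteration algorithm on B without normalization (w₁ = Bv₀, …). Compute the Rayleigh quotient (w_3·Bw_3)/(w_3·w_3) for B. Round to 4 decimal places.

μ ≈ 11.9052

B = A − 3I has rows (0, 5, 7); (5, -3, 6); (7, 6, 2)
w1 = Bv₀ = (0·1 + 5·2 + 7·1; 5·1 + (-3)·2 + 6·1; 7·1 + 6·2 + 2·1) = (17, 5, 21)
w2 = Bw1 = (0·17 + 5·5 + 7·21; 5·17 + (-3)·5 + 6·21; 7·17 + 6·5 + 2·21) = (172, 196, 191)
w3 = Bw2 = (2317, 1418, 2762)
Bw3 = (26424, 23903, 30251)
w3·Bw3 = 178672124; w3·w3 = 15007857; μ ≈ 178672124/15007857 = 11.9052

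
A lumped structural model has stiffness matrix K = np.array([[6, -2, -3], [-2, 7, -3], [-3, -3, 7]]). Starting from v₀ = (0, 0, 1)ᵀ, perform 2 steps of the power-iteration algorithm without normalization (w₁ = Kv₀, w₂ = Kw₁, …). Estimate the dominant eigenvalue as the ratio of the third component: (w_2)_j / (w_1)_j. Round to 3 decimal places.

9.571

w1 = Kv₀ = (6·0 + (-2)·0 + (-3)·1; (-2)·0 + 7·0 + (-3)·1; (-3)·0 + (-3)·0 + 7·1) = (-3, -3, 7)
w2 = Kw1 = (6·(-3) + (-2)·(-3) + (-3)·7; (-2)·(-3) + 7·(-3) + (-3)·7; (-3)·(-3) + (-3)·(-3) + 7·7) = (-33, -36, 67)
Ratio at component: 67 / 7 = 9.571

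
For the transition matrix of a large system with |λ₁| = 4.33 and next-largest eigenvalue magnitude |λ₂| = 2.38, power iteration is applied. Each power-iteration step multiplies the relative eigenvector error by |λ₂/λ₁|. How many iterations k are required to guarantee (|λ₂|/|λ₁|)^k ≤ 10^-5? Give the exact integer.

|λ₂/λ₁| = 2.38/4.33 = 0.54965
Need k ≥ ln(10^-5) / ln(0.54965) = -11.5129 / -0.5985 ≈ 19.237
Smallest integer k satisfying the bound: 20

20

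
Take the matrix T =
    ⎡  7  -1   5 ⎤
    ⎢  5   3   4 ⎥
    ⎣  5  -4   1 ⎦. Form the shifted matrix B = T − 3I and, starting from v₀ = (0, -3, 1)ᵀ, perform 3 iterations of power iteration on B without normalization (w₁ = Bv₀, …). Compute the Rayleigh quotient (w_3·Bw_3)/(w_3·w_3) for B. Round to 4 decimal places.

B = T − 3I has rows (4, -1, 5); (5, 0, 4); (5, -4, -2)
w1 = Bv₀ = (4·0 + (-1)·(-3) + 5·1; 5·0 + 0·(-3) + 4·1; 5·0 + (-4)·(-3) + (-2)·1) = (8, 4, 10)
w2 = Bw1 = (4·8 + (-1)·4 + 5·10; 5·8 + 0·4 + 4·10; 5·8 + (-4)·4 + (-2)·10) = (78, 80, 4)
w3 = Bw2 = (252, 406, 62)
Bw3 = (912, 1508, -488)
w3·Bw3 = 811816; w3·w3 = 232184; μ ≈ 811816/232184 = 3.4964

3.4964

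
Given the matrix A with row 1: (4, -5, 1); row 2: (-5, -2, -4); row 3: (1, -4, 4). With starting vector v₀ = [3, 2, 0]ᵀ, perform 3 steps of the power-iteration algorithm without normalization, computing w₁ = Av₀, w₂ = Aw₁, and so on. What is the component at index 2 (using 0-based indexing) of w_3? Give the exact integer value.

w1 = Av₀ = (4·3 + (-5)·2 + 1·0; (-5)·3 + (-2)·2 + (-4)·0; 1·3 + (-4)·2 + 4·0) = (2, -19, -5)
w2 = Aw1 = (4·2 + (-5)·(-19) + 1·(-5); (-5)·2 + (-2)·(-19) + (-4)·(-5); 1·2 + (-4)·(-19) + 4·(-5)) = (98, 48, 58)
w3 = Aw2 = (210, -818, 138)
The requested component of w3 is 138.

138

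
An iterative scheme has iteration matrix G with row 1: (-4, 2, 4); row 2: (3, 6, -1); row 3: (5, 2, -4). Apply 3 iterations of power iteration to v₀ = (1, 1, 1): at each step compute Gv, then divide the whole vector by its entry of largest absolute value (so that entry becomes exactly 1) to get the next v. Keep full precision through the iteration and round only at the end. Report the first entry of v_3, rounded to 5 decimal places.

0.22159

Gv0 = (2.000000, 8.000000, 3.000000); divide by 8.000000 → v1 = (0.250000, 1.000000, 0.375000)
Gv1 = (2.500000, 6.375000, 1.750000); divide by 6.375000 → v2 = (0.392157, 1.000000, 0.274510)
Gv2 = (1.529412, 6.901961, 2.862745); divide by 6.901961 → v3 = (0.221591, 1.000000, 0.414773)
Requested entry of v3: 78/352 = 0.22159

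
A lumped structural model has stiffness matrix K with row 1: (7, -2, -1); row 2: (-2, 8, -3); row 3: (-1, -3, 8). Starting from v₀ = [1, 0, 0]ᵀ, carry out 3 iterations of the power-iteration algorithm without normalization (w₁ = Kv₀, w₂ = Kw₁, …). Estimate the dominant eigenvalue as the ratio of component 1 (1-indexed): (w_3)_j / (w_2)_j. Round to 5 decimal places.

w1 = Kv₀ = (7, -2, -1)
w2 = Kw1 = (54, -27, -9)
w3 = Kw2 = (441, -297, -45)
Ratio at component: 441 / 54 = 8.16667

λ ≈ 8.16667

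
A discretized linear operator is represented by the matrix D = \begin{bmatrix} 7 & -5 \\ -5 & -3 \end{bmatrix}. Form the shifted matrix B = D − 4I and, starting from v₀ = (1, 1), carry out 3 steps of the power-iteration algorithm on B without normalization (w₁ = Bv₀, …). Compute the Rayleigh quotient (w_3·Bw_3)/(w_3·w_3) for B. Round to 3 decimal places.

B = D − 4I has rows (3, -5); (-5, -7)
w1 = Bv₀ = (-2, -12)
w2 = Bw1 = (54, 94)
w3 = Bw2 = (-308, -928)
Bw3 = (3716, 8036)
w3·Bw3 = -8601936; w3·w3 = 956048; μ ≈ -8601936/956048 = -8.997

-8.997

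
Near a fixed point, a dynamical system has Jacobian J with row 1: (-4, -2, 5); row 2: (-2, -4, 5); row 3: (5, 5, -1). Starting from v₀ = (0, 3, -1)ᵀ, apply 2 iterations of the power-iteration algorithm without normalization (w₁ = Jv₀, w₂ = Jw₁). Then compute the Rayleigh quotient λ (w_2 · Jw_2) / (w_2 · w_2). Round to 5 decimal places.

w1 = Jv₀ = ((-4)·0 + (-2)·3 + 5·(-1); (-2)·0 + (-4)·3 + 5·(-1); 5·0 + 5·3 + (-1)·(-1)) = (-11, -17, 16)
w2 = Jw1 = ((-4)·(-11) + (-2)·(-17) + 5·16; (-2)·(-11) + (-4)·(-17) + 5·16; 5·(-11) + 5·(-17) + (-1)·16) = (158, 170, -156)
Jw2 = (-1752, -1776, 1796)
w2·Jw2 = 158·(-1752) + 170·(-1776) + (-156)·1796 = -858912; w2·w2 = 158·158 + 170·170 + (-156)·(-156) = 78200
λ ≈ -858912/78200 = -10.98353

-10.98353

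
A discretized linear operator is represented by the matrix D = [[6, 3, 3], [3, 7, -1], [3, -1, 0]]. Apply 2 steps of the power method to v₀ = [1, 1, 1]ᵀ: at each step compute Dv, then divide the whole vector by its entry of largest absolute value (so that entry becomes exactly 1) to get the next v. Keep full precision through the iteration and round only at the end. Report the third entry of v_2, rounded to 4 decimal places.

0.2571

Dv0 = (12.00000, 9.00000, 2.00000); divide by 12.00000 → v1 = (1.00000, 0.75000, 0.16667)
Dv1 = (8.75000, 8.08333, 2.25000); divide by 8.75000 → v2 = (1.00000, 0.92381, 0.25714)
Requested entry of v2: 27/105 = 0.2571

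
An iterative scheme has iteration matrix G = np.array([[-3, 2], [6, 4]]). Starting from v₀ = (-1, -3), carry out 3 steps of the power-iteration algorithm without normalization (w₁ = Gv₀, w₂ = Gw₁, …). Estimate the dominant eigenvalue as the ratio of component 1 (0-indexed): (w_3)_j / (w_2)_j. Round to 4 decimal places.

w1 = Gv₀ = (-3, -18)
w2 = Gw1 = (-27, -90)
w3 = Gw2 = (-99, -522)
Ratio at component: -522 / -90 = 5.8000

λ ≈ 5.8000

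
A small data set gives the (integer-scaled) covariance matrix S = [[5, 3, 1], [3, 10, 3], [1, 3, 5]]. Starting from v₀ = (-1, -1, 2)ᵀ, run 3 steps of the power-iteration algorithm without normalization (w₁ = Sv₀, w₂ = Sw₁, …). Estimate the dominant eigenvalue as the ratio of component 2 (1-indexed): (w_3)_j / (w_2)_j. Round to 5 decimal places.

λ ≈ 11.80000

w1 = Sv₀ = (-6, -7, 6)
w2 = Sw1 = (-45, -70, 3)
w3 = Sw2 = (-432, -826, -240)
Ratio at component: -826 / -70 = 11.80000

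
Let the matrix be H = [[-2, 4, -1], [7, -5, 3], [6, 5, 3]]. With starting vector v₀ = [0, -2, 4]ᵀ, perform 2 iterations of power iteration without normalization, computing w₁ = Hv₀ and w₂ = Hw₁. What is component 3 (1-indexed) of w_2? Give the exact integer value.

44

w1 = Hv₀ = ((-2)·0 + 4·(-2) + (-1)·4; 7·0 + (-5)·(-2) + 3·4; 6·0 + 5·(-2) + 3·4) = (-12, 22, 2)
w2 = Hw1 = ((-2)·(-12) + 4·22 + (-1)·2; 7·(-12) + (-5)·22 + 3·2; 6·(-12) + 5·22 + 3·2) = (110, -188, 44)
The requested component of w2 is 44.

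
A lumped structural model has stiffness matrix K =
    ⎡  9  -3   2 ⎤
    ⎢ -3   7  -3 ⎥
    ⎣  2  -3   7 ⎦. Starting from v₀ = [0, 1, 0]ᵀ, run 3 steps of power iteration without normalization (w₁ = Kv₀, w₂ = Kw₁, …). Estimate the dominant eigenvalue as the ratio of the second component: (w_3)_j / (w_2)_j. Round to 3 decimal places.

w1 = Kv₀ = (9·0 + (-3)·1 + 2·0; (-3)·0 + 7·1 + (-3)·0; 2·0 + (-3)·1 + 7·0) = (-3, 7, -3)
w2 = Kw1 = (9·(-3) + (-3)·7 + 2·(-3); (-3)·(-3) + 7·7 + (-3)·(-3); 2·(-3) + (-3)·7 + 7·(-3)) = (-54, 67, -48)
w3 = Kw2 = (-783, 775, -645)
Ratio at component: 775 / 67 = 11.567

λ ≈ 11.567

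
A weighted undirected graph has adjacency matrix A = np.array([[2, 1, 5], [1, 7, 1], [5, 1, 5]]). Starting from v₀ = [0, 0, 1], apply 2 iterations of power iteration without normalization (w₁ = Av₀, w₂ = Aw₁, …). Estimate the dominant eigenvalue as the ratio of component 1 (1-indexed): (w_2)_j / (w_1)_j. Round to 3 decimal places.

w1 = Av₀ = (2·0 + 1·0 + 5·1; 1·0 + 7·0 + 1·1; 5·0 + 1·0 + 5·1) = (5, 1, 5)
w2 = Aw1 = (2·5 + 1·1 + 5·5; 1·5 + 7·1 + 1·5; 5·5 + 1·1 + 5·5) = (36, 17, 51)
Ratio at component: 36 / 5 = 7.200

7.200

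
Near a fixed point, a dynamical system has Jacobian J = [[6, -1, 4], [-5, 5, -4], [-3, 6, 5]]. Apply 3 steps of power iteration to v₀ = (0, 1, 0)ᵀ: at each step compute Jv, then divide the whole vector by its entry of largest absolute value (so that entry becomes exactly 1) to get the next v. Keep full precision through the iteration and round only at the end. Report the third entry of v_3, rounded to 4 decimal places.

Jv0 = (-1.00000, 5.00000, 6.00000); divide by 6.00000 → v1 = (-0.16667, 0.83333, 1.00000)
Jv1 = (2.16667, 1.00000, 10.50000); divide by 10.50000 → v2 = (0.20635, 0.09524, 1.00000)
Jv2 = (5.14286, -4.55556, 4.95238); divide by 5.14286 → v3 = (1.00000, -0.88580, 0.96296)
Requested entry of v3: 312/324 = 0.9630

0.9630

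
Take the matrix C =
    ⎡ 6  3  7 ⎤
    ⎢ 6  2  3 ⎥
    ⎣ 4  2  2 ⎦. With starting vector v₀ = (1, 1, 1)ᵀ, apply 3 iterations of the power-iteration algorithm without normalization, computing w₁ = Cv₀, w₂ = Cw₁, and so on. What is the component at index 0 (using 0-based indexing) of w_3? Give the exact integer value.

2250

w1 = Cv₀ = (16, 11, 8)
w2 = Cw1 = (185, 142, 102)
w3 = Cw2 = (2250, 1700, 1228)
The requested component of w3 is 2250.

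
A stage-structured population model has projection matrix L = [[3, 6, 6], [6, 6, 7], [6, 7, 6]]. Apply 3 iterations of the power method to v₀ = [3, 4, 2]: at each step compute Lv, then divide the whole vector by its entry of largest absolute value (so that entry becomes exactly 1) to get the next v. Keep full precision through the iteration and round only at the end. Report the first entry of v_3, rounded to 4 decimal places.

Lv0 = (45.00000, 56.00000, 58.00000); divide by 58.00000 → v1 = (0.77586, 0.96552, 1.00000)
Lv1 = (14.12069, 17.44828, 17.41379); divide by 17.44828 → v2 = (0.80929, 1.00000, 0.99802)
Lv2 = (14.41601, 17.84190, 17.84387); divide by 17.84387 → v3 = (0.80790, 0.99989, 1.00000)
Requested entry of v3: 14589/18058 = 0.8079

0.8079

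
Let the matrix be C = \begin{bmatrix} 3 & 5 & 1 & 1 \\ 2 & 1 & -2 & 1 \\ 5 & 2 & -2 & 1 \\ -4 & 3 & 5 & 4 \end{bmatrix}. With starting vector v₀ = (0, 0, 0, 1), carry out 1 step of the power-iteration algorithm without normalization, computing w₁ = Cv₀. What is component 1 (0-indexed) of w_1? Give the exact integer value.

w1 = Cv₀ = (3·0 + 5·0 + 1·0 + 1·1; 2·0 + 1·0 + (-2)·0 + 1·1; 5·0 + 2·0 + (-2)·0 + 1·1; (-4)·0 + 3·0 + 5·0 + 4·1) = (1, 1, 1, 4)
The requested component of w1 is 1.

1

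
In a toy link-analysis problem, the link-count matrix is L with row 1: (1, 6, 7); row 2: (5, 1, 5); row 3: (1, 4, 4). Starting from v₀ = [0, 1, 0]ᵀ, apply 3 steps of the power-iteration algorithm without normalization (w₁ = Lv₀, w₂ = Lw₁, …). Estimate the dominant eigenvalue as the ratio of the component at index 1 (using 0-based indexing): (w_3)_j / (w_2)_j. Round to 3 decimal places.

λ ≈ 7.471

w1 = Lv₀ = (6, 1, 4)
w2 = Lw1 = (40, 51, 26)
w3 = Lw2 = (528, 381, 348)
Ratio at component: 381 / 51 = 7.471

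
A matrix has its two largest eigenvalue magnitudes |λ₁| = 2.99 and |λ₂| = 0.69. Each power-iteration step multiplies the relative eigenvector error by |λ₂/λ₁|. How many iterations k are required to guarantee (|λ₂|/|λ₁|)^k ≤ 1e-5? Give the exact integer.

8

|λ₂/λ₁| = 0.69/2.99 = 0.23077
Need k ≥ ln(1e-5) / ln(0.23077) = -11.5129 / -1.4663 ≈ 7.851
Smallest integer k satisfying the bound: 8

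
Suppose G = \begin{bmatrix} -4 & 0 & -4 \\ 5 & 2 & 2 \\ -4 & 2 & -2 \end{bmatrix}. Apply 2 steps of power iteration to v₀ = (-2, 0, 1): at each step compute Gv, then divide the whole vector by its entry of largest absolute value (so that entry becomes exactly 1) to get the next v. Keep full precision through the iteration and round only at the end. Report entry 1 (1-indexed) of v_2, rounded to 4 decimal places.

Gv0 = (4.00000, -8.00000, 6.00000); divide by -8.00000 → v1 = (-0.50000, 1.00000, -0.75000)
Gv1 = (5.00000, -2.00000, 5.50000); divide by 5.50000 → v2 = (0.90909, -0.36364, 1.00000)
Requested entry of v2: -40/-44 = 0.9091

0.9091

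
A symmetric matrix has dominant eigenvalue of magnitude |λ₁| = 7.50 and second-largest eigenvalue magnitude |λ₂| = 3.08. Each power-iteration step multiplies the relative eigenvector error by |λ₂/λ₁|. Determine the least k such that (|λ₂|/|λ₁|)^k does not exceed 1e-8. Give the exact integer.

21

|λ₂/λ₁| = 3.08/7.50 = 0.41067
Need k ≥ ln(1e-8) / ln(0.41067) = -18.4207 / -0.8900 ≈ 20.698
Smallest integer k satisfying the bound: 21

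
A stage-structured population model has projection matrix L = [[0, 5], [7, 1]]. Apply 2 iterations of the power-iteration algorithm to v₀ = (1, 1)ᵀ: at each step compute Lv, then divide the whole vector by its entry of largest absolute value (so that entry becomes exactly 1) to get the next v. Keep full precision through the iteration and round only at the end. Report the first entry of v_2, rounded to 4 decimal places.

Lv0 = (5.00000, 8.00000); divide by 8.00000 → v1 = (0.62500, 1.00000)
Lv1 = (5.00000, 5.37500); divide by 5.37500 → v2 = (0.93023, 1.00000)
Requested entry of v2: 40/43 = 0.9302

0.9302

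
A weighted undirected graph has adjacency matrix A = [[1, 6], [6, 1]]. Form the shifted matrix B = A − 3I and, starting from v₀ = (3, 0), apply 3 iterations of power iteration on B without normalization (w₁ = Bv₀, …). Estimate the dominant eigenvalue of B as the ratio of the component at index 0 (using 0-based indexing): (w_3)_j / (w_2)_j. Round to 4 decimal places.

B = A − 3I has rows (-2, 6); (6, -2)
w1 = Bv₀ = ((-2)·3 + 6·0; 6·3 + (-2)·0) = (-6, 18)
w2 = Bw1 = ((-2)·(-6) + 6·18; 6·(-6) + (-2)·18) = (120, -72)
w3 = Bw2 = (-672, 864)
Ratio: -672/120 = -5.6000

-5.6000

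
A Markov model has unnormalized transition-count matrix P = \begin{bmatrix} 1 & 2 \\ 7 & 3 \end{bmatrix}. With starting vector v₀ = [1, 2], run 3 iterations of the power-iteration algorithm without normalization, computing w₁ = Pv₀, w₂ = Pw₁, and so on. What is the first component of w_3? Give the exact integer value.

179

w1 = Pv₀ = (1·1 + 2·2; 7·1 + 3·2) = (5, 13)
w2 = Pw1 = (1·5 + 2·13; 7·5 + 3·13) = (31, 74)
w3 = Pw2 = (179, 439)
The requested component of w3 is 179.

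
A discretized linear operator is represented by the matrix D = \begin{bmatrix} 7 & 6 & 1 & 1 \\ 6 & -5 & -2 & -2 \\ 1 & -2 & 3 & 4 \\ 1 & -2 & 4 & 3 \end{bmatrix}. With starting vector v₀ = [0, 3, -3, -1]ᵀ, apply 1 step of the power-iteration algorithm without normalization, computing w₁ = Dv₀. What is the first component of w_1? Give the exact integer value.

w1 = Dv₀ = (14, -7, -19, -21)
The requested component of w1 is 14.

14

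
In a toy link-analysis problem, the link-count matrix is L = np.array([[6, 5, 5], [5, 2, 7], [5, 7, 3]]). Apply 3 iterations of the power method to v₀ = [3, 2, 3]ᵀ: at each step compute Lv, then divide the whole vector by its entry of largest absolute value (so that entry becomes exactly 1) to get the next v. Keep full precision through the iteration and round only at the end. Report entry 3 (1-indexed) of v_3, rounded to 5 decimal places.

0.92360

Lv0 = (43.000000, 40.000000, 38.000000); divide by 43.000000 → v1 = (1.000000, 0.930233, 0.883721)
Lv1 = (15.069767, 13.046512, 14.162791); divide by 15.069767 → v2 = (1.000000, 0.865741, 0.939815)
Lv2 = (15.027778, 13.310185, 13.879630); divide by 15.027778 → v3 = (1.000000, 0.885705, 0.923598)
Requested entry of v3: 8994/9738 = 0.92360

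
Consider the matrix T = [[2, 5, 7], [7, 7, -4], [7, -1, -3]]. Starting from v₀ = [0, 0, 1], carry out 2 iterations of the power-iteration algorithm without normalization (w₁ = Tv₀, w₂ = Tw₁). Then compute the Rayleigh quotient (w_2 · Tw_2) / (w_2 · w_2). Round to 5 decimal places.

w1 = Tv₀ = (7, -4, -3)
w2 = Tw1 = (-27, 33, 62)
Tw2 = (545, -206, -408)
w2·Tw2 = (-27)·545 + 33·(-206) + 62·(-408) = -46809; w2·w2 = (-27)·(-27) + 33·33 + 62·62 = 5662
λ ≈ -46809/5662 = -8.26722

-8.26722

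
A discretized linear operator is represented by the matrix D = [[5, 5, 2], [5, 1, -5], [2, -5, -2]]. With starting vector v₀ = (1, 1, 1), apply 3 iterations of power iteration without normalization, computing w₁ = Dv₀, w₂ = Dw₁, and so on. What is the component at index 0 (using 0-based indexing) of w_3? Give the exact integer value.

w1 = Dv₀ = (5·1 + 5·1 + 2·1; 5·1 + 1·1 + (-5)·1; 2·1 + (-5)·1 + (-2)·1) = (12, 1, -5)
w2 = Dw1 = (5·12 + 5·1 + 2·(-5); 5·12 + 1·1 + (-5)·(-5); 2·12 + (-5)·1 + (-2)·(-5)) = (55, 86, 29)
w3 = Dw2 = (763, 216, -378)
The requested component of w3 is 763.

763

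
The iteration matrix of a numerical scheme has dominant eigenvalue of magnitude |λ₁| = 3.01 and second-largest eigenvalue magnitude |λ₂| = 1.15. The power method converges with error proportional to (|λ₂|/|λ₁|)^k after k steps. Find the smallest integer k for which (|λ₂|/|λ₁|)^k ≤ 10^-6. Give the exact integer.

|λ₂/λ₁| = 1.15/3.01 = 0.38206
Need k ≥ ln(10^-6) / ln(0.38206) = -13.8155 / -0.9622 ≈ 14.359
Smallest integer k satisfying the bound: 15

15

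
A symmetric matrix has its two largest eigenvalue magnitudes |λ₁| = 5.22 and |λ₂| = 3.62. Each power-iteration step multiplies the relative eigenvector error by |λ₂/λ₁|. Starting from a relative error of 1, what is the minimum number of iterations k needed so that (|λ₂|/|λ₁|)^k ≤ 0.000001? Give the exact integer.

|λ₂/λ₁| = 3.62/5.22 = 0.69349
Need k ≥ ln(0.000001) / ln(0.69349) = -13.8155 / -0.3660 ≈ 37.745
Smallest integer k satisfying the bound: 38

38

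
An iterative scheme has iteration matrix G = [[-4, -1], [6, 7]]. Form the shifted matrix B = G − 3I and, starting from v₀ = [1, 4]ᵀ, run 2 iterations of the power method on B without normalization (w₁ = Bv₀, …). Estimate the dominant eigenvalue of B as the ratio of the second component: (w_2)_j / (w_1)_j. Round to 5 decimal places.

B = G − 3I has rows (-7, -1); (6, 4)
w1 = Bv₀ = (-11, 22)
w2 = Bw1 = (55, 22)
Ratio: 22/22 = 1.00000

1.00000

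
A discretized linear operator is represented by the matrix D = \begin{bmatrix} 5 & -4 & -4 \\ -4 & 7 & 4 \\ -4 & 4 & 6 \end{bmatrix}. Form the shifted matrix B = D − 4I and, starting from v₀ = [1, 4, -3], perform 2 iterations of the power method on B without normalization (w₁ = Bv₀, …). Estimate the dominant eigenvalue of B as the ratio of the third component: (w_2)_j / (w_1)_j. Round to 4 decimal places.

μ ≈ 1.3333

B = D − 4I has rows (1, -4, -4); (-4, 3, 4); (-4, 4, 2)
w1 = Bv₀ = (-3, -4, 6)
w2 = Bw1 = (-11, 24, 8)
Ratio: 8/6 = 1.3333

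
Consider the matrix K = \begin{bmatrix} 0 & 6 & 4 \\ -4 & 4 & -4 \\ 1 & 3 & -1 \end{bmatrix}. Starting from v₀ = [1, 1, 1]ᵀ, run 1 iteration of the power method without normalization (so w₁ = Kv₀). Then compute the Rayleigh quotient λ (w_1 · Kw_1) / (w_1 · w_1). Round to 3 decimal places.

1.096

w1 = Kv₀ = (10, -4, 3)
Kw1 = (-12, -68, -5)
w1·Kw1 = 10·(-12) + (-4)·(-68) + 3·(-5) = 137; w1·w1 = 10·10 + (-4)·(-4) + 3·3 = 125
λ ≈ 137/125 = 1.096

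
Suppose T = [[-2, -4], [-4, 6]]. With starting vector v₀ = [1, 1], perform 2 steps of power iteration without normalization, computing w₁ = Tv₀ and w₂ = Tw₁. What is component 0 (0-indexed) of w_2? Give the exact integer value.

4

w1 = Tv₀ = ((-2)·1 + (-4)·1; (-4)·1 + 6·1) = (-6, 2)
w2 = Tw1 = ((-2)·(-6) + (-4)·2; (-4)·(-6) + 6·2) = (4, 36)
The requested component of w2 is 4.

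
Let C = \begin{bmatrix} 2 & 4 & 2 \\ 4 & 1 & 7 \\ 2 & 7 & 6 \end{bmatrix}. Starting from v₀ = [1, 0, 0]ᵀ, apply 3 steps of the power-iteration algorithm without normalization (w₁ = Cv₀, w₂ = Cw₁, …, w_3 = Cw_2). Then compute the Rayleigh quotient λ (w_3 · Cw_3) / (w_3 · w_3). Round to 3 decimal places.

w1 = Cv₀ = (2, 4, 2)
w2 = Cw1 = (24, 26, 44)
w3 = Cw2 = (240, 430, 494)
Cw3 = (3188, 4848, 6454)
w3·Cw3 = 240·3188 + 430·4848 + 494·6454 = 6038036; w3·w3 = 240·240 + 430·430 + 494·494 = 486536
λ ≈ 6038036/486536 = 12.410

12.410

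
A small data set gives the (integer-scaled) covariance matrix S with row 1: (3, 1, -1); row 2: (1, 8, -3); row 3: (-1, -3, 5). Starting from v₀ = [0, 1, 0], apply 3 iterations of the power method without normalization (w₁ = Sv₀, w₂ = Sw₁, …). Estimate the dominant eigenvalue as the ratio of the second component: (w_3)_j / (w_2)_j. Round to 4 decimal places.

w1 = Sv₀ = (1, 8, -3)
w2 = Sw1 = (14, 74, -40)
w3 = Sw2 = (156, 726, -436)
Ratio at component: 726 / 74 = 9.8108

9.8108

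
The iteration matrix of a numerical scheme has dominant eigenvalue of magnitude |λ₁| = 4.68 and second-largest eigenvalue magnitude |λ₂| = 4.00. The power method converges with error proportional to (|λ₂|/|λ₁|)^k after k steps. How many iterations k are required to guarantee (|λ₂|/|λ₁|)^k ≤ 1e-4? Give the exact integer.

59

|λ₂/λ₁| = 4.00/4.68 = 0.85470
Need k ≥ ln(1e-4) / ln(0.85470) = -9.2103 / -0.1570 ≈ 58.663
Smallest integer k satisfying the bound: 59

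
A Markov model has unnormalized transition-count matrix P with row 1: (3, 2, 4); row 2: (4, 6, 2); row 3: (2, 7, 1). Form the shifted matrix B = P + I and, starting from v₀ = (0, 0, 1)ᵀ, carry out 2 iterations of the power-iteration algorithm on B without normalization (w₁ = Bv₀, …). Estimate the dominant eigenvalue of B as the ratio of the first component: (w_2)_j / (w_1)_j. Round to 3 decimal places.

B = P + I has rows (4, 2, 4); (4, 7, 2); (2, 7, 2)
w1 = Bv₀ = (4, 2, 2)
w2 = Bw1 = (28, 34, 26)
Ratio: 28/4 = 7.000

7.000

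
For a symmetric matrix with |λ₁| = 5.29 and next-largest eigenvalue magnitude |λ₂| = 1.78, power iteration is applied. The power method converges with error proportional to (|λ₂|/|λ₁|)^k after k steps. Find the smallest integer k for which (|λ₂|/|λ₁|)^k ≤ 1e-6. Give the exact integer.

|λ₂/λ₁| = 1.78/5.29 = 0.33648
Need k ≥ ln(1e-6) / ln(0.33648) = -13.8155 / -1.0892 ≈ 12.684
Smallest integer k satisfying the bound: 13

13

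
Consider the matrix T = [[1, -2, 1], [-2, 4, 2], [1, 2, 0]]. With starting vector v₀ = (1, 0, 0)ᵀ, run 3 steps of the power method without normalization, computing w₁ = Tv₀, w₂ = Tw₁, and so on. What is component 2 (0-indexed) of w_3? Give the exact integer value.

-10

w1 = Tv₀ = (1, -2, 1)
w2 = Tw1 = (6, -8, -3)
w3 = Tw2 = (19, -50, -10)
The requested component of w3 is -10.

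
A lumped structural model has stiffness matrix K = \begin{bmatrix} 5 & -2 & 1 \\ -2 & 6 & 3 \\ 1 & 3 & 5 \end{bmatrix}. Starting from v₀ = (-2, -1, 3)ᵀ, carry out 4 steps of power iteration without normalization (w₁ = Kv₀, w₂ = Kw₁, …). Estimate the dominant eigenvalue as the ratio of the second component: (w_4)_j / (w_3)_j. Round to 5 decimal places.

w1 = Kv₀ = (5·(-2) + (-2)·(-1) + 1·3; (-2)·(-2) + 6·(-1) + 3·3; 1·(-2) + 3·(-1) + 5·3) = (-5, 7, 10)
w2 = Kw1 = (5·(-5) + (-2)·7 + 1·10; (-2)·(-5) + 6·7 + 3·10; 1·(-5) + 3·7 + 5·10) = (-29, 82, 66)
w3 = Kw2 = (-243, 748, 547)
w4 = Kw3 = (-2164, 6615, 4736)
Ratio at component: 6615 / 748 = 8.84358

8.84358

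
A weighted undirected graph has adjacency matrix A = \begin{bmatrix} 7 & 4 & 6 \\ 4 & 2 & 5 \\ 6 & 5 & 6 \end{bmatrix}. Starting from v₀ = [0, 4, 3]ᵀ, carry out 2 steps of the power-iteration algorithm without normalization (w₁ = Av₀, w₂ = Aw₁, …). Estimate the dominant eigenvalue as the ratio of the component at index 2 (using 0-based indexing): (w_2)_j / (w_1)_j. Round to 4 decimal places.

λ ≈ 14.3947

w1 = Av₀ = (7·0 + 4·4 + 6·3; 4·0 + 2·4 + 5·3; 6·0 + 5·4 + 6·3) = (34, 23, 38)
w2 = Aw1 = (7·34 + 4·23 + 6·38; 4·34 + 2·23 + 5·38; 6·34 + 5·23 + 6·38) = (558, 372, 547)
Ratio at component: 547 / 38 = 14.3947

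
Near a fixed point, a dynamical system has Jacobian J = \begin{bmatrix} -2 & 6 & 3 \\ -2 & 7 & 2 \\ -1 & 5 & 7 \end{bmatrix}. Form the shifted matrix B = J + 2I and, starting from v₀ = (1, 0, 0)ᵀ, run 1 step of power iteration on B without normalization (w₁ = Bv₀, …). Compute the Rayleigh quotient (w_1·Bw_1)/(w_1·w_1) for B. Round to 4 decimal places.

11.8000

B = J + 2I has rows (0, 6, 3); (-2, 9, 2); (-1, 5, 9)
w1 = Bv₀ = (0, -2, -1)
Bw1 = (-15, -20, -19)
w1·Bw1 = 59; w1·w1 = 5; μ ≈ 59/5 = 11.8000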